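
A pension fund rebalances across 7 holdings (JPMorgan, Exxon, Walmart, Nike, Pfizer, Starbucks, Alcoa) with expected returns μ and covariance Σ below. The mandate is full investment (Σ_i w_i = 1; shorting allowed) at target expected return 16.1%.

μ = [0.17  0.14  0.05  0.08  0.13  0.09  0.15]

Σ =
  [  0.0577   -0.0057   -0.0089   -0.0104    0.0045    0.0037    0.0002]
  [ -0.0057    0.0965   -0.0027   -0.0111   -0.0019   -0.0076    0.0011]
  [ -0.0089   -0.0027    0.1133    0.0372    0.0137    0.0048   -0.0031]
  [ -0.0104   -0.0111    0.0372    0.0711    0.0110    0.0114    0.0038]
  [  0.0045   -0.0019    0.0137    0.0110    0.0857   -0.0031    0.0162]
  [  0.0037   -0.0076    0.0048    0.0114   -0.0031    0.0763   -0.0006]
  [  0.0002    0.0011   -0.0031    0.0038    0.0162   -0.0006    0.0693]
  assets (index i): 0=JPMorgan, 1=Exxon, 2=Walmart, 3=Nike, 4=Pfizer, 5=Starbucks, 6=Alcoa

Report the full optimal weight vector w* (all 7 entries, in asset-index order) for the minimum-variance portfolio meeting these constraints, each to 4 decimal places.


u=Σ⁻¹μ = [3.2740  1.8881  0.1859  1.4022  0.8624  1.0374  1.8639]
v=Σ⁻¹𝟙 = [20.6160  14.1133  5.6379  12.8192  6.4490  11.6009  12.2886]
a=μᵀu=1.427431  b=𝟙ᵀu=10.513748  c=𝟙ᵀv=83.524853  D=ac−b²=8.687028
λ₁=(c·0.161−b)/D = (83.524853·0.161−10.513748)/8.687028 = 0.337717
λ₂=(a−b·0.161)/D = (1.427431−10.513748·0.161)/8.687028 = -0.030538
w* = 0.337717·u + -0.030538·v:
  w_0 = 0.337717·3.2740 + -0.030538·20.6160 = 0.4761  (JPMorgan)
  w_1 = 0.337717·1.8881 + -0.030538·14.1133 = 0.2066  (Exxon)
  w_2 = 0.337717·0.1859 + -0.030538·5.6379 = -0.1094  (Walmart)
  w_3 = 0.337717·1.4022 + -0.030538·12.8192 = 0.0821  (Nike)
  w_4 = 0.337717·0.8624 + -0.030538·6.4490 = 0.0943  (Pfizer)
  w_5 = 0.337717·1.0374 + -0.030538·11.6009 = -0.0039  (Starbucks)
  w_6 = 0.337717·1.8639 + -0.030538·12.2886 = 0.2542  (Alcoa)
Σw_i=1.0000  μᵀw=0.1610
σ²=wᵀΣw=λ₁·μ_p+λ₂ = 0.337717·0.161 + -0.030538 = 0.023835 ≈ 0.0238

0.4761  0.2066  -0.1094  0.0821  0.0943  -0.0039  0.2542


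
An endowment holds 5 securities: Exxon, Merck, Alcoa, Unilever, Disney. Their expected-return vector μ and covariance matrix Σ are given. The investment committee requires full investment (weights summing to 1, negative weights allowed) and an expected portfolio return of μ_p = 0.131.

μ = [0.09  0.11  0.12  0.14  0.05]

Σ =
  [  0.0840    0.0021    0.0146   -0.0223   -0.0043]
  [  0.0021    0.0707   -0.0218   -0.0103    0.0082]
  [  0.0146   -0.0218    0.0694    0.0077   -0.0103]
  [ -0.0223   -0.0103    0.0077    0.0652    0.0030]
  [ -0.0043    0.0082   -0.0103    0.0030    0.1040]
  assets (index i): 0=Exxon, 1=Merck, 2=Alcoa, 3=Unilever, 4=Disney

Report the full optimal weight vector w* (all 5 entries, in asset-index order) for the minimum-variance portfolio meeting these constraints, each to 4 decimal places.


0.1096  0.3262  0.2479  0.4410  -0.1247

x=Σ⁻¹μ = [1.4277  2.4700  1.9653  2.7725  0.4597]
y=Σ⁻¹𝟙 = [14.5378  20.9209  17.0053  21.1628  9.6406]
a=μᵀx=1.047161  b=𝟙ᵀx=9.095169  c=𝟙ᵀy=83.267509  D=ac−b²=4.472351
λ₁=(c·0.131−b)/D = (83.267509·0.131−9.095169)/4.472351 = 0.405352
λ₂=(a−b·0.131)/D = (1.047161−9.095169·0.131)/4.472351 = -0.032266
w* = 0.405352·x + -0.032266·y:
  w_0 = 0.405352·1.4277 + -0.032266·14.5378 = 0.1096  (Exxon)
  w_1 = 0.405352·2.4700 + -0.032266·20.9209 = 0.3262  (Merck)
  w_2 = 0.405352·1.9653 + -0.032266·17.0053 = 0.2479  (Alcoa)
  w_3 = 0.405352·2.7725 + -0.032266·21.1628 = 0.4410  (Unilever)
  w_4 = 0.405352·0.4597 + -0.032266·9.6406 = -0.1247  (Disney)
Σw_i=1.0000  μᵀw=0.1310
σ²=wᵀΣw=λ₁·μ_p+λ₂ = 0.405352·0.131 + -0.032266 = 0.020835 ≈ 0.0208


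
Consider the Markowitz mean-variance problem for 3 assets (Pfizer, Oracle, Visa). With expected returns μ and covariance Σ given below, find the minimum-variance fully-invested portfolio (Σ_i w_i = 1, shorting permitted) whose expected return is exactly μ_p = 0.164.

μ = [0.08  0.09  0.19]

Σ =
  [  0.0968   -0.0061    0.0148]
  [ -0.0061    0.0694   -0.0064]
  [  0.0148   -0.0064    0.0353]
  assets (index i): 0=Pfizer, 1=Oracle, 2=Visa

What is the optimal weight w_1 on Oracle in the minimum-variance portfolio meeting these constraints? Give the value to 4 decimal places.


p=Σ⁻¹μ = [0.0727  1.8273  5.6833]
q=Σ⁻¹𝟙 = [7.0765  17.6654  28.5645]
a=μᵀp=1.250094  b=𝟙ᵀp=7.583259  c=𝟙ᵀq=53.306392  D=ac−b²=9.132151
λ₁=(c·0.164−b)/D = (53.306392·0.164−7.583259)/9.132151 = 0.126913
λ₂=(a−b·0.164)/D = (1.250094−7.583259·0.164)/9.132151 = 0.000705
w* = 0.126913·p + 0.000705·q:
  w_0 = 0.126913·0.0727 + 0.000705·7.0765 = 0.0142  (Pfizer)
  w_1 = 0.126913·1.8273 + 0.000705·17.6654 = 0.2444  (Oracle)
  w_2 = 0.126913·5.6833 + 0.000705·28.5645 = 0.7414  (Visa)
Σw_i=1.0000  μᵀw=0.1640
σ²=wᵀΣw=λ₁·μ_p+λ₂ = 0.126913·0.164 + 0.000705 = 0.021519 ≈ 0.0215

0.2444


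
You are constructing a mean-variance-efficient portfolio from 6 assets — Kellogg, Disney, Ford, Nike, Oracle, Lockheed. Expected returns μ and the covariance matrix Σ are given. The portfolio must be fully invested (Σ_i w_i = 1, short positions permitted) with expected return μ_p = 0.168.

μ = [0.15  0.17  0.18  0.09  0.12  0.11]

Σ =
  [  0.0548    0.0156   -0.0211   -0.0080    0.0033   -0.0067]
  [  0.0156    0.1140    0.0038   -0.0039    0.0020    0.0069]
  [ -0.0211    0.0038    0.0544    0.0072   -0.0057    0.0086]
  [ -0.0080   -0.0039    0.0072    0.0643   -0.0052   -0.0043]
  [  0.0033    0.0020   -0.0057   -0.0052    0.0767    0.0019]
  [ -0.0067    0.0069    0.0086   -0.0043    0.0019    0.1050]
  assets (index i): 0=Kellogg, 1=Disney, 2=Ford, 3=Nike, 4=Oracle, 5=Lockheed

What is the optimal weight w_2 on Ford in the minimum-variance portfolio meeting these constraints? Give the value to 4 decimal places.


0.5185

p=Σ⁻¹μ = [4.6891  0.6554  4.8993  1.6826  1.8006  0.9388]
q=Σ⁻¹𝟙 = [30.9103  3.4122  27.7482  18.3198  14.6881  9.4837]
a=μᵀp=2.167437  b=𝟙ᵀp=14.665854  c=𝟙ᵀq=104.562282  D=ac−b²=11.544922
λ₁=(c·0.168−b)/D = (104.562282·0.168−14.665854)/11.544922 = 0.251246
λ₂=(a−b·0.168)/D = (2.167437−14.665854·0.168)/11.544922 = -0.025676
w* = 0.251246·p + -0.025676·q:
  w_0 = 0.251246·4.6891 + -0.025676·30.9103 = 0.3845  (Kellogg)
  w_1 = 0.251246·0.6554 + -0.025676·3.4122 = 0.0771  (Disney)
  w_2 = 0.251246·4.8993 + -0.025676·27.7482 = 0.5185  (Ford)
  w_3 = 0.251246·1.6826 + -0.025676·18.3198 = -0.0476  (Nike)
  w_4 = 0.251246·1.8006 + -0.025676·14.6881 = 0.0753  (Oracle)
  w_5 = 0.251246·0.9388 + -0.025676·9.4837 = -0.0076  (Lockheed)
Σw_i=1.0000  μᵀw=0.1680
σ²=wᵀΣw=λ₁·μ_p+λ₂ = 0.251246·0.168 + -0.025676 = 0.016533 ≈ 0.0165


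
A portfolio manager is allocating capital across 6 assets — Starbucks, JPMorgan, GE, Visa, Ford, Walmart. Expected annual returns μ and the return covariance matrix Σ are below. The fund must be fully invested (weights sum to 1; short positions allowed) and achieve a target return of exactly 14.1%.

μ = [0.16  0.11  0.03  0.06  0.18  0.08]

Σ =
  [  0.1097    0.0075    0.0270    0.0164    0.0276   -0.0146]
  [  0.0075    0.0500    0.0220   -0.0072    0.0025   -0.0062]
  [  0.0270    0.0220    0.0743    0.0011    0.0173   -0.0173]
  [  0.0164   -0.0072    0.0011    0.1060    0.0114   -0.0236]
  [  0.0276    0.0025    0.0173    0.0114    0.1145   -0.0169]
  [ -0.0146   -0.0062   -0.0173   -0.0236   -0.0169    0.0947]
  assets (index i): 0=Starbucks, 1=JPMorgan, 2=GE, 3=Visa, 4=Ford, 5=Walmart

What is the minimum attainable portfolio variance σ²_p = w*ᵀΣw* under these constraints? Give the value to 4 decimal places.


x=Σ⁻¹μ = [1.1924  2.5944  -0.8077  0.7396  1.4982  1.5026]
y=Σ⁻¹𝟙 = [4.3048  19.4605  8.5676  13.3713  7.4078  18.7168]
a=μᵀx=0.886192  b=𝟙ᵀx=6.719486  c=𝟙ᵀy=71.828885  D=ac−b²=18.502695
λ₁=(c·0.141−b)/D = (71.828885·0.141−6.719486)/18.502695 = 0.184210
λ₂=(a−b·0.141)/D = (0.886192−6.719486·0.141)/18.502695 = -0.003311
w* = 0.184210·x + -0.003311·y:
  w_0 = 0.184210·1.1924 + -0.003311·4.3048 = 0.2054  (Starbucks)
  w_1 = 0.184210·2.5944 + -0.003311·19.4605 = 0.4135  (JPMorgan)
  w_2 = 0.184210·-0.8077 + -0.003311·8.5676 = -0.1771  (GE)
  w_3 = 0.184210·0.7396 + -0.003311·13.3713 = 0.0920  (Visa)
  w_4 = 0.184210·1.4982 + -0.003311·7.4078 = 0.2515  (Ford)
  w_5 = 0.184210·1.5026 + -0.003311·18.7168 = 0.2148  (Walmart)
Σw_i=1.0000  μᵀw=0.1410
σ²=wᵀΣw=λ₁·μ_p+λ₂ = 0.184210·0.141 + -0.003311 = 0.022663 ≈ 0.0227

0.0227


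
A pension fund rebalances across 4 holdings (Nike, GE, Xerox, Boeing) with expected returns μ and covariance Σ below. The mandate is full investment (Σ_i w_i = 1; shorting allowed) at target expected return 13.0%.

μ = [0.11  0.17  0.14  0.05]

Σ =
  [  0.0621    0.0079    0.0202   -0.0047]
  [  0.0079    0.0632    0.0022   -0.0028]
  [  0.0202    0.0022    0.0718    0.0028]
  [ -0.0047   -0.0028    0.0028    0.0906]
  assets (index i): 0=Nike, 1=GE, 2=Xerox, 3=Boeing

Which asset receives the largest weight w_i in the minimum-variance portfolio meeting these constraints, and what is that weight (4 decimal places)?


g=Σ⁻¹μ = [0.9854  2.5401  1.5701  0.6330]
h=Σ⁻¹𝟙 = [12.0149  14.5086  9.6422  11.8112]
a=μᵀg=0.791672  b=𝟙ᵀg=5.728558  c=𝟙ᵀh=47.976827  D=ac−b²=5.165542
λ₁=(c·0.130−b)/D = (47.976827·0.130−5.728558)/5.165542 = 0.098427
λ₂=(a−b·0.130)/D = (0.791672−5.728558·0.130)/5.165542 = 0.009091
w* = 0.098427·g + 0.009091·h:
  w_0 = 0.098427·0.9854 + 0.009091·12.0149 = 0.2062  (Nike)
  w_1 = 0.098427·2.5401 + 0.009091·14.5086 = 0.3819  (GE)
  w_2 = 0.098427·1.5701 + 0.009091·9.6422 = 0.2422  (Xerox)
  w_3 = 0.098427·0.6330 + 0.009091·11.8112 = 0.1697  (Boeing)
Σw_i=1.0000  μᵀw=0.1300
σ²=wᵀΣw=λ₁·μ_p+λ₂ = 0.098427·0.130 + 0.009091 = 0.021886 ≈ 0.0219

GE (0.3819)


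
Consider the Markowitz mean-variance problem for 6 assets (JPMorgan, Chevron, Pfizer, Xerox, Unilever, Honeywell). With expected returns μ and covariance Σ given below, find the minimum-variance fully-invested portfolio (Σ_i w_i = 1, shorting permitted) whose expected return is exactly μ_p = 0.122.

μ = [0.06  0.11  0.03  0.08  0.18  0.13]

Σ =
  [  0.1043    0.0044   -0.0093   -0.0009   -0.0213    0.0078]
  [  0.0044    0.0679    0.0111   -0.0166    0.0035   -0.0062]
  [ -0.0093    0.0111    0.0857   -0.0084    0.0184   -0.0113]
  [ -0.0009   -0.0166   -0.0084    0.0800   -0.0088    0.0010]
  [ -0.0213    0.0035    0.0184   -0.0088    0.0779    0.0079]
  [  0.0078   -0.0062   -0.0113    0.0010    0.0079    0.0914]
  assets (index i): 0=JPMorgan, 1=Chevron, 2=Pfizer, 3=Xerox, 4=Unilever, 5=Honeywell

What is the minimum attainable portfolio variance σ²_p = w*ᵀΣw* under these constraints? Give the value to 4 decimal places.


0.0145

p=Σ⁻¹μ = [0.9333  1.9548  -0.0216  1.6787  2.5476  1.2340]
q=Σ⁻¹𝟙 = [11.9977  17.0078  11.1126  18.7020  13.7202  11.0541]
a=μᵀp=1.023673  b=𝟙ᵀp=8.326921  c=𝟙ᵀq=83.594342  D=ac−b²=16.235700
λ₁=(c·0.122−b)/D = (83.594342·0.122−8.326921)/16.235700 = 0.115276
λ₂=(a−b·0.122)/D = (1.023673−8.326921·0.122)/16.235700 = 0.000480
w* = 0.115276·p + 0.000480·q:
  w_0 = 0.115276·0.9333 + 0.000480·11.9977 = 0.1133  (JPMorgan)
  w_1 = 0.115276·1.9548 + 0.000480·17.0078 = 0.2335  (Chevron)
  w_2 = 0.115276·-0.0216 + 0.000480·11.1126 = 0.0028  (Pfizer)
  w_3 = 0.115276·1.6787 + 0.000480·18.7020 = 0.2025  (Xerox)
  w_4 = 0.115276·2.5476 + 0.000480·13.7202 = 0.3003  (Unilever)
  w_5 = 0.115276·1.2340 + 0.000480·11.0541 = 0.1476  (Honeywell)
Σw_i=1.0000  μᵀw=0.1220
σ²=wᵀΣw=λ₁·μ_p+λ₂ = 0.115276·0.122 + 0.000480 = 0.014543 ≈ 0.0145


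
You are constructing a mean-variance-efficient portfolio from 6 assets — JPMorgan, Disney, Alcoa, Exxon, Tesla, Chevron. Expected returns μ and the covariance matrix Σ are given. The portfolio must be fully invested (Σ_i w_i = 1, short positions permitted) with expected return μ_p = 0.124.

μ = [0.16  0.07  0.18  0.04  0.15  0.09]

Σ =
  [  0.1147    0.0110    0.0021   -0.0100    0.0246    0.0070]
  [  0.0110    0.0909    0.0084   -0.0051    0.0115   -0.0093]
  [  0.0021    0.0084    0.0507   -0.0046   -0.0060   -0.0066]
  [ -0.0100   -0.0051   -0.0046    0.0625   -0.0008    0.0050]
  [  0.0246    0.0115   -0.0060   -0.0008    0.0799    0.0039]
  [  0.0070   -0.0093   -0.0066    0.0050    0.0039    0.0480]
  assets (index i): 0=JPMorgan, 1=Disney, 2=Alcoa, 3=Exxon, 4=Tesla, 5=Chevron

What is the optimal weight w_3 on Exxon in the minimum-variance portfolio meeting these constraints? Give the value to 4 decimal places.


0.1496

x=Σ⁻¹μ = [0.8621  0.3402  4.0313  0.9550  1.7715  2.1261]
y=Σ⁻¹𝟙 = [5.2734  10.1915  23.5834  17.7346  10.2706  22.5998]
a=μᵀx=1.382646  b=𝟙ᵀx=10.086114  c=𝟙ᵀy=89.653242  D=ac−b²=22.228955
λ₁=(c·0.124−b)/D = (89.653242·0.124−10.086114)/22.228955 = 0.046376
λ₂=(a−b·0.124)/D = (1.382646−10.086114·0.124)/22.228955 = 0.005937
w* = 0.046376·x + 0.005937·y:
  w_0 = 0.046376·0.8621 + 0.005937·5.2734 = 0.0713  (JPMorgan)
  w_1 = 0.046376·0.3402 + 0.005937·10.1915 = 0.0763  (Disney)
  w_2 = 0.046376·4.0313 + 0.005937·23.5834 = 0.3270  (Alcoa)
  w_3 = 0.046376·0.9550 + 0.005937·17.7346 = 0.1496  (Exxon)
  w_4 = 0.046376·1.7715 + 0.005937·10.2706 = 0.1431  (Tesla)
  w_5 = 0.046376·2.1261 + 0.005937·22.5998 = 0.2328  (Chevron)
Σw_i=1.0000  μᵀw=0.1240
σ²=wᵀΣw=λ₁·μ_p+λ₂ = 0.046376·0.124 + 0.005937 = 0.011687 ≈ 0.0117


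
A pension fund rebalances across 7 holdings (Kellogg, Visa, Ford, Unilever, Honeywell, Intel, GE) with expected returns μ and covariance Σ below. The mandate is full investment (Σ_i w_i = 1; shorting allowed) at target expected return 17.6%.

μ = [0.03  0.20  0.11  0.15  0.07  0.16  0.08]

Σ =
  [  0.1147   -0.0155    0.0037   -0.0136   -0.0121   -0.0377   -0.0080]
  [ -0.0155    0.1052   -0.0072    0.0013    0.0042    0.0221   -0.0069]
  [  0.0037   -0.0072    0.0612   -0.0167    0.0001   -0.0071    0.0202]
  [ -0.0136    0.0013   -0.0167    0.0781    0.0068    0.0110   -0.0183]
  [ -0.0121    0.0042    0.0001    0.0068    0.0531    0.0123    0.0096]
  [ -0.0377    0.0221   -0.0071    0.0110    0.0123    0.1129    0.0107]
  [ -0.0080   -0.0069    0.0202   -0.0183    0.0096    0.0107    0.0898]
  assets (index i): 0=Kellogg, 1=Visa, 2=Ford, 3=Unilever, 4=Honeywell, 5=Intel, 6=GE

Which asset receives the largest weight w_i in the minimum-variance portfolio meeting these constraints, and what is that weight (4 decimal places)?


Visa (0.3753)

x=Σ⁻¹μ = [1.2931  2.0133  2.5099  2.6379  0.6678  1.1958  0.9199]
y=Σ⁻¹𝟙 = [17.2698  11.3134  19.5722  19.6379  15.3362  9.0685  10.4229]
a=μᵀx=1.424896  b=𝟙ᵀx=11.237715  c=𝟙ᵀy=102.620843  D=ac−b²=19.937812
λ₁=(c·0.176−b)/D = (102.620843·0.176−11.237715)/19.937812 = 0.342242
λ₂=(a−b·0.176)/D = (1.424896−11.237715·0.176)/19.937812 = -0.027733
w* = 0.342242·x + -0.027733·y:
  w_0 = 0.342242·1.2931 + -0.027733·17.2698 = -0.0364  (Kellogg)
  w_1 = 0.342242·2.0133 + -0.027733·11.3134 = 0.3753  (Visa)
  w_2 = 0.342242·2.5099 + -0.027733·19.5722 = 0.3162  (Ford)
  w_3 = 0.342242·2.6379 + -0.027733·19.6379 = 0.3582  (Unilever)
  w_4 = 0.342242·0.6678 + -0.027733·15.3362 = -0.1968  (Honeywell)
  w_5 = 0.342242·1.1958 + -0.027733·9.0685 = 0.1577  (Intel)
  w_6 = 0.342242·0.9199 + -0.027733·10.4229 = 0.0258  (GE)
Σw_i=1.0000  μᵀw=0.1760
σ²=wᵀΣw=λ₁·μ_p+λ₂ = 0.342242·0.176 + -0.027733 = 0.032501 ≈ 0.0325


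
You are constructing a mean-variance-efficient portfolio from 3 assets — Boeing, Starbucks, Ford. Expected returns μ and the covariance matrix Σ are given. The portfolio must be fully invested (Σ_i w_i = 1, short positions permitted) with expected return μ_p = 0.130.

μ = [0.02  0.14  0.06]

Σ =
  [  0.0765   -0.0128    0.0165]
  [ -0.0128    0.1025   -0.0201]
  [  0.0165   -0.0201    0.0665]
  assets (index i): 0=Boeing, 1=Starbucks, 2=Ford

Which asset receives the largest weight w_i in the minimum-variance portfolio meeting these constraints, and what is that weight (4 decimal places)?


Starbucks (0.7649)

p=Σ⁻¹μ = [0.2498  1.6602  1.3421]
q=Σ⁻¹𝟙 = [11.9459  14.4733  16.4482]
a=μᵀp=0.317952  b=𝟙ᵀp=3.252078  c=𝟙ᵀq=42.867475  D=ac−b²=3.053807
λ₁=(c·0.130−b)/D = (42.867475·0.130−3.252078)/3.053807 = 0.759935
λ₂=(a−b·0.130)/D = (0.317952−3.252078·0.130)/3.053807 = -0.034324
w* = 0.759935·p + -0.034324·q:
  w_0 = 0.759935·0.2498 + -0.034324·11.9459 = -0.2202  (Boeing)
  w_1 = 0.759935·1.6602 + -0.034324·14.4733 = 0.7649  (Starbucks)
  w_2 = 0.759935·1.3421 + -0.034324·16.4482 = 0.4553  (Ford)
Σw_i=1.0000  μᵀw=0.1300
σ²=wᵀΣw=λ₁·μ_p+λ₂ = 0.759935·0.130 + -0.034324 = 0.064468 ≈ 0.0645


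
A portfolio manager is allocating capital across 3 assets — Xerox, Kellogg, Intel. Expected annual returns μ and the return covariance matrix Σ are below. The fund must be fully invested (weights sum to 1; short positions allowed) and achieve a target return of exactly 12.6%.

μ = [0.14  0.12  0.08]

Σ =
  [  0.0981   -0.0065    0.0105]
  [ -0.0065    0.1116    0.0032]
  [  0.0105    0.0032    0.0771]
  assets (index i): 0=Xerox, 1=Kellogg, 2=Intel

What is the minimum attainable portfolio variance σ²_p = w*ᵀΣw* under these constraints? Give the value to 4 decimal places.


u=Σ⁻¹μ = [1.4170  1.1349  0.7975]
v=Σ⁻¹𝟙 = [9.5955  9.1960  11.2817]
a=μᵀu=0.398368  b=𝟙ᵀu=3.349419  c=𝟙ᵀv=30.073149  D=ac−b²=0.761566
λ₁=(c·0.126−b)/D = (30.073149·0.126−3.349419)/0.761566 = 0.577492
λ₂=(a−b·0.126)/D = (0.398368−3.349419·0.126)/0.761566 = -0.031066
w* = 0.577492·u + -0.031066·v:
  w_0 = 0.577492·1.4170 + -0.031066·9.5955 = 0.5202  (Xerox)
  w_1 = 0.577492·1.1349 + -0.031066·9.1960 = 0.3697  (Kellogg)
  w_2 = 0.577492·0.7975 + -0.031066·11.2817 = 0.1101  (Intel)
Σw_i=1.0000  μᵀw=0.1260
σ²=wᵀΣw=λ₁·μ_p+λ₂ = 0.577492·0.126 + -0.031066 = 0.041698 ≈ 0.0417

0.0417


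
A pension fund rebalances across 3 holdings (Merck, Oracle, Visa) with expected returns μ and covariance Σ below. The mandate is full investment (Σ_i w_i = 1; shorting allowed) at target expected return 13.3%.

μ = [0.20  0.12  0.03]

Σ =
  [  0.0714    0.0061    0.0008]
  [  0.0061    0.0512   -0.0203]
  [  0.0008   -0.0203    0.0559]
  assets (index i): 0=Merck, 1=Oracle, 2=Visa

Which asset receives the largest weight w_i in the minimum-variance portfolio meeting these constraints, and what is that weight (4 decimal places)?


Merck (0.3979)

p=Σ⁻¹μ = [2.5616  2.6130  1.4489]
q=Σ⁻¹𝟙 = [11.1690  29.4736  28.4326]
a=μᵀp=0.869361  b=𝟙ᵀp=6.623607  c=𝟙ᵀq=69.075159  D=ac−b²=16.179045
λ₁=(c·0.133−b)/D = (69.075159·0.133−6.623607)/16.179045 = 0.158439
λ₂=(a−b·0.133)/D = (0.869361−6.623607·0.133)/16.179045 = -0.000716
w* = 0.158439·p + -0.000716·q:
  w_0 = 0.158439·2.5616 + -0.000716·11.1690 = 0.3979  (Merck)
  w_1 = 0.158439·2.6130 + -0.000716·29.4736 = 0.3929  (Oracle)
  w_2 = 0.158439·1.4489 + -0.000716·28.4326 = 0.2092  (Visa)
Σw_i=1.0000  μᵀw=0.1330
σ²=wᵀΣw=λ₁·μ_p+λ₂ = 0.158439·0.133 + -0.000716 = 0.020357 ≈ 0.0204


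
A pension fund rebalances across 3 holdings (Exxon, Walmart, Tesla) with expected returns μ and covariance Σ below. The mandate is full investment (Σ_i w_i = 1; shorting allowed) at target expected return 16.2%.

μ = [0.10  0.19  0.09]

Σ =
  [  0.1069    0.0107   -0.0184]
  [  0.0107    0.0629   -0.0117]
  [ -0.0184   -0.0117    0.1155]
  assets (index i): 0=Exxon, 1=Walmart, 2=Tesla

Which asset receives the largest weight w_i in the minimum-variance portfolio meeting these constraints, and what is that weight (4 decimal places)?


g=Σ⁻¹μ = [0.8357  3.1068  1.2271]
h=Σ⁻¹𝟙 = [9.7526  16.4486  11.8779]
a=μᵀg=0.784288  b=𝟙ᵀg=5.169509  c=𝟙ᵀh=38.079120  D=ac−b²=3.141170
λ₁=(c·0.162−b)/D = (38.079120·0.162−5.169509)/3.141170 = 0.318132
λ₂=(a−b·0.162)/D = (0.784288−5.169509·0.162)/3.141170 = -0.016928
w* = 0.318132·g + -0.016928·h:
  w_0 = 0.318132·0.8357 + -0.016928·9.7526 = 0.1008  (Exxon)
  w_1 = 0.318132·3.1068 + -0.016928·16.4486 = 0.7099  (Walmart)
  w_2 = 0.318132·1.2271 + -0.016928·11.8779 = 0.1893  (Tesla)
Σw_i=1.0000  μᵀw=0.1620
σ²=wᵀΣw=λ₁·μ_p+λ₂ = 0.318132·0.162 + -0.016928 = 0.034610 ≈ 0.0346

Walmart (0.7099)


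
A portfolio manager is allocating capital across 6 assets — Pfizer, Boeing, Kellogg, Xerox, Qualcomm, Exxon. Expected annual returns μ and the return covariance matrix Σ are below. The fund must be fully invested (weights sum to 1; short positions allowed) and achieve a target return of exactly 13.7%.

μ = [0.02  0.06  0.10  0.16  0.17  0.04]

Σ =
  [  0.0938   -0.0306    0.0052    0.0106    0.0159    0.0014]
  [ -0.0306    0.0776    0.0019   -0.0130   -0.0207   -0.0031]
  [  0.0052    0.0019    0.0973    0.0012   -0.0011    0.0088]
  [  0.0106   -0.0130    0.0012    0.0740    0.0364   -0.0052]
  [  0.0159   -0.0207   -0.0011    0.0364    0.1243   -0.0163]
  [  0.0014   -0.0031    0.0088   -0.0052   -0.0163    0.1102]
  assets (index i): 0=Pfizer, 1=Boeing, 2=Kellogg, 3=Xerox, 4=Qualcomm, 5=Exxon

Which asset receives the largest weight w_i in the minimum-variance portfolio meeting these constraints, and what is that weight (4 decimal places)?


g=Σ⁻¹μ = [0.2347  1.4778  0.9235  1.8617  1.1230  0.5818]
h=Σ⁻¹𝟙 = [14.8908  23.1331  8.0068  12.1803  7.8918  10.6386]
a=μᵀg=0.697763  b=𝟙ᵀg=6.202470  c=𝟙ᵀh=76.741317  D=ac−b²=15.076614
λ₁=(c·0.137−b)/D = (76.741317·0.137−6.202470)/15.076614 = 0.285946
λ₂=(a−b·0.137)/D = (0.697763−6.202470·0.137)/15.076614 = -0.010080
w* = 0.285946·g + -0.010080·h:
  w_0 = 0.285946·0.2347 + -0.010080·14.8908 = -0.0830  (Pfizer)
  w_1 = 0.285946·1.4778 + -0.010080·23.1331 = 0.1894  (Boeing)
  w_2 = 0.285946·0.9235 + -0.010080·8.0068 = 0.1834  (Kellogg)
  w_3 = 0.285946·1.8617 + -0.010080·12.1803 = 0.4096  (Xerox)
  w_4 = 0.285946·1.1230 + -0.010080·7.8918 = 0.2416  (Qualcomm)
  w_5 = 0.285946·0.5818 + -0.010080·10.6386 = 0.0591  (Exxon)
Σw_i=1.0000  μᵀw=0.1370
σ²=wᵀΣw=λ₁·μ_p+λ₂ = 0.285946·0.137 + -0.010080 = 0.029094 ≈ 0.0291

Xerox (0.4096)


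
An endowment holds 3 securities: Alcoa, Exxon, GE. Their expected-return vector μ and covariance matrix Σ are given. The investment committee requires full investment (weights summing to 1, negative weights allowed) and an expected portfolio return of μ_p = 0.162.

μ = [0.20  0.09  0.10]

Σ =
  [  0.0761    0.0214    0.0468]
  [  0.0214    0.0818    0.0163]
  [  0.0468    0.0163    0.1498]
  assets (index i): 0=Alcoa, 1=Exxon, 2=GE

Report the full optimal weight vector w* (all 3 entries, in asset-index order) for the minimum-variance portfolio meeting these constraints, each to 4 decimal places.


g=Σ⁻¹μ = [2.6246  0.4538  -0.2018]
h=Σ⁻¹𝟙 = [8.7004  9.3632  2.9386]
a=μᵀg=0.545585  b=𝟙ᵀg=2.876631  c=𝟙ᵀh=21.002225  D=ac−b²=3.183491
λ₁=(c·0.162−b)/D = (21.002225·0.162−2.876631)/3.183491 = 0.165142
λ₂=(a−b·0.162)/D = (0.545585−2.876631·0.162)/3.183491 = 0.024995
w* = 0.165142·g + 0.024995·h:
  w_0 = 0.165142·2.6246 + 0.024995·8.7004 = 0.6509  (Alcoa)
  w_1 = 0.165142·0.4538 + 0.024995·9.3632 = 0.3090  (Exxon)
  w_2 = 0.165142·-0.2018 + 0.024995·2.9386 = 0.0401  (GE)
Σw_i=1.0000  μᵀw=0.1620
σ²=wᵀΣw=λ₁·μ_p+λ₂ = 0.165142·0.162 + 0.024995 = 0.051748 ≈ 0.0517

0.6509  0.3090  0.0401


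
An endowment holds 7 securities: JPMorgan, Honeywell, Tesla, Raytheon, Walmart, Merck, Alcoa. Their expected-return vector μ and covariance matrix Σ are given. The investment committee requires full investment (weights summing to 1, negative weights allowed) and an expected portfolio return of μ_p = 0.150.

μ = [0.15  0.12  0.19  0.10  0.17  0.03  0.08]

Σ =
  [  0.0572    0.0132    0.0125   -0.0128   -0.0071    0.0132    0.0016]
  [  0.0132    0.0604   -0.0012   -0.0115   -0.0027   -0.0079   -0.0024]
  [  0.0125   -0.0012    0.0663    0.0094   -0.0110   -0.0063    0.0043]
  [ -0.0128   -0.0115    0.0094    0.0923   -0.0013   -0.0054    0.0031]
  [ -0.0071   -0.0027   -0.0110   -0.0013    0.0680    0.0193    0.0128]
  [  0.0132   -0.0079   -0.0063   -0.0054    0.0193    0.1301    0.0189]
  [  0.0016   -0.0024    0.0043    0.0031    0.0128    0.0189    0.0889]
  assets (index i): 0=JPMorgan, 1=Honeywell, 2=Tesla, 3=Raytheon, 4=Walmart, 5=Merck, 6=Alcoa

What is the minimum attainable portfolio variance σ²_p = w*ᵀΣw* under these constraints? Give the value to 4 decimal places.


0.0124

x=Σ⁻¹μ = [2.3391  1.9242  2.7694  1.3884  3.3044  -0.2321  0.3009]
y=Σ⁻¹𝟙 = [14.1642  18.0759  13.5577  13.9733  16.6183  5.1220  6.8570]
a=μᵀx=1.825657  b=𝟙ᵀx=11.794372  c=𝟙ᵀy=88.368451  D=ac−b²=22.223307
λ₁=(c·0.150−b)/D = (88.368451·0.150−11.794372)/22.223307 = 0.065737
λ₂=(a−b·0.150)/D = (1.825657−11.794372·0.150)/22.223307 = 0.002542
w* = 0.065737·x + 0.002542·y:
  w_0 = 0.065737·2.3391 + 0.002542·14.1642 = 0.1898  (JPMorgan)
  w_1 = 0.065737·1.9242 + 0.002542·18.0759 = 0.1725  (Honeywell)
  w_2 = 0.065737·2.7694 + 0.002542·13.5577 = 0.2165  (Tesla)
  w_3 = 0.065737·1.3884 + 0.002542·13.9733 = 0.1268  (Raytheon)
  w_4 = 0.065737·3.3044 + 0.002542·16.6183 = 0.2595  (Walmart)
  w_5 = 0.065737·-0.2321 + 0.002542·5.1220 = -0.0022  (Merck)
  w_6 = 0.065737·0.3009 + 0.002542·6.8570 = 0.0372  (Alcoa)
Σw_i=1.0000  μᵀw=0.1500
σ²=wᵀΣw=λ₁·μ_p+λ₂ = 0.065737·0.150 + 0.002542 = 0.012403 ≈ 0.0124


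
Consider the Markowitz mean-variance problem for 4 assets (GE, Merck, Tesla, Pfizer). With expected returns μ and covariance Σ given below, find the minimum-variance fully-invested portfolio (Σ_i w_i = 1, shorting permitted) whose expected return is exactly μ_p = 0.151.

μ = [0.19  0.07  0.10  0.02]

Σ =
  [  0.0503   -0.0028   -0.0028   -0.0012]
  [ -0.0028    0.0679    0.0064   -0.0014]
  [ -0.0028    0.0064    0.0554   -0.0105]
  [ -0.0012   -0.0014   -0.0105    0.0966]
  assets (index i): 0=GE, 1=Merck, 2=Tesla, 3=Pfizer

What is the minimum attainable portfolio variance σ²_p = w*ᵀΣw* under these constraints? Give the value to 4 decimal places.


u=Σ⁻¹μ = [3.9558  1.0175  1.9796  0.4861]
v=Σ⁻¹𝟙 = [22.0854  14.0202  20.0119  13.0047]
a=μᵀu=1.030499  b=𝟙ᵀu=7.438922  c=𝟙ᵀv=69.122190  D=ac−b²=15.892778
λ₁=(c·0.151−b)/D = (69.122190·0.151−7.438922)/15.892778 = 0.188672
λ₂=(a−b·0.151)/D = (1.030499−7.438922·0.151)/15.892778 = -0.005838
w* = 0.188672·u + -0.005838·v:
  w_0 = 0.188672·3.9558 + -0.005838·22.0854 = 0.6174  (GE)
  w_1 = 0.188672·1.0175 + -0.005838·14.0202 = 0.1101  (Merck)
  w_2 = 0.188672·1.9796 + -0.005838·20.0119 = 0.2567  (Tesla)
  w_3 = 0.188672·0.4861 + -0.005838·13.0047 = 0.0158  (Pfizer)
Σw_i=1.0000  μᵀw=0.1510
σ²=wᵀΣw=λ₁·μ_p+λ₂ = 0.188672·0.151 + -0.005838 = 0.022652 ≈ 0.0227

0.0227


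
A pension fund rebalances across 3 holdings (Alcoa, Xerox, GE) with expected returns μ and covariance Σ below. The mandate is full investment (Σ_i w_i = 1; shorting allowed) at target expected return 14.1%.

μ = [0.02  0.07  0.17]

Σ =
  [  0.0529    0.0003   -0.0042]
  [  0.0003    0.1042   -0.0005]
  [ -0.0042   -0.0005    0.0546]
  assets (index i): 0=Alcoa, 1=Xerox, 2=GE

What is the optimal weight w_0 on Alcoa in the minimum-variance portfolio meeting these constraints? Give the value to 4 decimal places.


0.0957

g=Σ⁻¹μ = [0.6257  0.6852  3.1680]
h=Σ⁻¹𝟙 = [20.4349  9.6339  19.9752]
a=μᵀg=0.599030  b=𝟙ᵀg=4.478850  c=𝟙ᵀh=50.043987  D=ac−b²=9.917754
λ₁=(c·0.141−b)/D = (50.043987·0.141−4.478850)/9.917754 = 0.259873
λ₂=(a−b·0.141)/D = (0.599030−4.478850·0.141)/9.917754 = -0.003276
w* = 0.259873·g + -0.003276·h:
  w_0 = 0.259873·0.6257 + -0.003276·20.4349 = 0.0957  (Alcoa)
  w_1 = 0.259873·0.6852 + -0.003276·9.6339 = 0.1465  (Xerox)
  w_2 = 0.259873·3.1680 + -0.003276·19.9752 = 0.7578  (GE)
Σw_i=1.0000  μᵀw=0.1410
σ²=wᵀΣw=λ₁·μ_p+λ₂ = 0.259873·0.141 + -0.003276 = 0.033366 ≈ 0.0334


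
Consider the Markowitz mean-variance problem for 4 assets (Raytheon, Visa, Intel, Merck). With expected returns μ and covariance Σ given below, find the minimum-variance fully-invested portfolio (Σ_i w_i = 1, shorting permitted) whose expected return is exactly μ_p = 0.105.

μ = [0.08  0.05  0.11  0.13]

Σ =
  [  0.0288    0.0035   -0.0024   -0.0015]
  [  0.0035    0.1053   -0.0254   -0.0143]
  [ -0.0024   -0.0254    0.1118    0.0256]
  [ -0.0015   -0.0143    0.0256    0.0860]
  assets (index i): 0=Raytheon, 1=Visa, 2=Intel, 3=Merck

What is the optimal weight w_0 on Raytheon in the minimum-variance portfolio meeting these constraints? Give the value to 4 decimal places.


0.3994

p=Σ⁻¹μ = [2.8307  0.7909  0.8980  1.4252]
q=Σ⁻¹𝟙 = [34.6449  12.2673  9.8808  11.3307]
a=μᵀp=0.550060  b=𝟙ᵀp=5.944837  c=𝟙ᵀq=68.123705  D=ac−b²=2.131037
λ₁=(c·0.105−b)/D = (68.123705·0.105−5.944837)/2.131037 = 0.566931
λ₂=(a−b·0.105)/D = (0.550060−5.944837·0.105)/2.131037 = -0.034794
w* = 0.566931·p + -0.034794·q:
  w_0 = 0.566931·2.8307 + -0.034794·34.6449 = 0.3994  (Raytheon)
  w_1 = 0.566931·0.7909 + -0.034794·12.2673 = 0.0216  (Visa)
  w_2 = 0.566931·0.8980 + -0.034794·9.8808 = 0.1653  (Intel)
  w_3 = 0.566931·1.4252 + -0.034794·11.3307 = 0.4137  (Merck)
Σw_i=1.0000  μᵀw=0.1050
σ²=wᵀΣw=λ₁·μ_p+λ₂ = 0.566931·0.105 + -0.034794 = 0.024734 ≈ 0.0247


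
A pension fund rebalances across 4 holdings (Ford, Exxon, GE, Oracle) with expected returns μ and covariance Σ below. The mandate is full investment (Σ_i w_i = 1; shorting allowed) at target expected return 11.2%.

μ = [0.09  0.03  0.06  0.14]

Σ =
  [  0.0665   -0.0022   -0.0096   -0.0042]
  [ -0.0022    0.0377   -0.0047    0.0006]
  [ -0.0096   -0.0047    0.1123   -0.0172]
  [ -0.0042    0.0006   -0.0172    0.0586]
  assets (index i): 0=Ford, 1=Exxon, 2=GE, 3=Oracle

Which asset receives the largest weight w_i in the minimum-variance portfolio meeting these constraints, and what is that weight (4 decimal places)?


x=Σ⁻¹μ = [1.7333  0.9962  1.1597  2.8435]
y=Σ⁻¹𝟙 = [19.6405  29.2152  15.2766  22.6573]
a=μᵀx=0.653556  b=𝟙ᵀx=6.732720  c=𝟙ᵀy=86.789647  D=ac−b²=11.392363
λ₁=(c·0.112−b)/D = (86.789647·0.112−6.732720)/11.392363 = 0.262256
λ₂=(a−b·0.112)/D = (0.653556−6.732720·0.112)/11.392363 = -0.008822
w* = 0.262256·x + -0.008822·y:
  w_0 = 0.262256·1.7333 + -0.008822·19.6405 = 0.2813  (Ford)
  w_1 = 0.262256·0.9962 + -0.008822·29.2152 = 0.0035  (Exxon)
  w_2 = 0.262256·1.1597 + -0.008822·15.2766 = 0.1694  (GE)
  w_3 = 0.262256·2.8435 + -0.008822·22.6573 = 0.5458  (Oracle)
Σw_i=1.0000  μᵀw=0.1120
σ²=wᵀΣw=λ₁·μ_p+λ₂ = 0.262256·0.112 + -0.008822 = 0.020550 ≈ 0.0206

Oracle (0.5458)


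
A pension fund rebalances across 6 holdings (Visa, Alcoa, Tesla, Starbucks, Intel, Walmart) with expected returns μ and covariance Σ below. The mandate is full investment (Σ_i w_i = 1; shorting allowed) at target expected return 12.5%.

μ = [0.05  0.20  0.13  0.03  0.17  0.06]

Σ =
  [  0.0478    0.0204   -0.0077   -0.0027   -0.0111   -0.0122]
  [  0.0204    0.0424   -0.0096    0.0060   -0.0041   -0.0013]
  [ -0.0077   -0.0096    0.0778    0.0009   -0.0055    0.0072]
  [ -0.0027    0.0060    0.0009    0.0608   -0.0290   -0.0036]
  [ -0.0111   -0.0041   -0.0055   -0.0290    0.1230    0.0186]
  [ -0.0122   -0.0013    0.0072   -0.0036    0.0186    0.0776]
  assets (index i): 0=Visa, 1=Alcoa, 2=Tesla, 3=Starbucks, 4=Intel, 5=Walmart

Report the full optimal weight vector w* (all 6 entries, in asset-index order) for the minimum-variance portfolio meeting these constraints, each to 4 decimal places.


0.1256  0.2927  0.1868  0.1614  0.1549  0.0785

g=Σ⁻¹μ = [-0.4254  5.5395  2.4131  0.7552  1.7868  0.1820]
h=Σ⁻¹𝟙 = [26.2701  13.1900  16.6761  24.1904  15.4055  13.1201]
a=μᵀg=1.737672  b=𝟙ᵀg=10.251258  c=𝟙ᵀh=108.852141  D=ac−b²=84.060980
λ₁=(c·0.125−b)/D = (108.852141·0.125−10.251258)/84.060980 = 0.039915
λ₂=(a−b·0.125)/D = (1.737672−10.251258·0.125)/84.060980 = 0.005428
w* = 0.039915·g + 0.005428·h:
  w_0 = 0.039915·-0.4254 + 0.005428·26.2701 = 0.1256  (Visa)
  w_1 = 0.039915·5.5395 + 0.005428·13.1900 = 0.2927  (Alcoa)
  w_2 = 0.039915·2.4131 + 0.005428·16.6761 = 0.1868  (Tesla)
  w_3 = 0.039915·0.7552 + 0.005428·24.1904 = 0.1614  (Starbucks)
  w_4 = 0.039915·1.7868 + 0.005428·15.4055 = 0.1549  (Intel)
  w_5 = 0.039915·0.1820 + 0.005428·13.1201 = 0.0785  (Walmart)
Σw_i=1.0000  μᵀw=0.1250
σ²=wᵀΣw=λ₁·μ_p+λ₂ = 0.039915·0.125 + 0.005428 = 0.010417 ≈ 0.0104


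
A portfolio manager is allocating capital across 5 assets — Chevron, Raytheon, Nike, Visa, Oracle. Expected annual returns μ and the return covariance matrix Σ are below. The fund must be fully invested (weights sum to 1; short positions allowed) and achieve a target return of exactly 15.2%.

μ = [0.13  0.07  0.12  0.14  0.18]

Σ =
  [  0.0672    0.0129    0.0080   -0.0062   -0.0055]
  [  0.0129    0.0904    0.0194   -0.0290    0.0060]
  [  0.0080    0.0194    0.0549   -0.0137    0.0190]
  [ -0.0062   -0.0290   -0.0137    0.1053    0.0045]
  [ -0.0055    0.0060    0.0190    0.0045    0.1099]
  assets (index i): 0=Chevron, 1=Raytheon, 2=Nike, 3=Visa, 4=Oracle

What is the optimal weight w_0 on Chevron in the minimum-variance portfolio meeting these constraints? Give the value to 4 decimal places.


g=Σ⁻¹μ = [1.8886  0.6268  1.6689  1.7734  1.3370]
h=Σ⁻¹𝟙 = [13.0434  10.4798  14.1668  14.7321  6.1274]
a=μᵀg=0.978591  b=𝟙ᵀg=7.294663  c=𝟙ᵀh=58.549453  D=ac−b²=4.083830
λ₁=(c·0.152−b)/D = (58.549453·0.152−7.294663)/4.083830 = 0.392978
λ₂=(a−b·0.152)/D = (0.978591−7.294663·0.152)/4.083830 = -0.031881
w* = 0.392978·g + -0.031881·h:
  w_0 = 0.392978·1.8886 + -0.031881·13.0434 = 0.3263  (Chevron)
  w_1 = 0.392978·0.6268 + -0.031881·10.4798 = -0.0878  (Raytheon)
  w_2 = 0.392978·1.6689 + -0.031881·14.1668 = 0.2042  (Nike)
  w_3 = 0.392978·1.7734 + -0.031881·14.7321 = 0.2272  (Visa)
  w_4 = 0.392978·1.3370 + -0.031881·6.1274 = 0.3301  (Oracle)
Σw_i=1.0000  μᵀw=0.1520
σ²=wᵀΣw=λ₁·μ_p+λ₂ = 0.392978·0.152 + -0.031881 = 0.027851 ≈ 0.0279

0.3263


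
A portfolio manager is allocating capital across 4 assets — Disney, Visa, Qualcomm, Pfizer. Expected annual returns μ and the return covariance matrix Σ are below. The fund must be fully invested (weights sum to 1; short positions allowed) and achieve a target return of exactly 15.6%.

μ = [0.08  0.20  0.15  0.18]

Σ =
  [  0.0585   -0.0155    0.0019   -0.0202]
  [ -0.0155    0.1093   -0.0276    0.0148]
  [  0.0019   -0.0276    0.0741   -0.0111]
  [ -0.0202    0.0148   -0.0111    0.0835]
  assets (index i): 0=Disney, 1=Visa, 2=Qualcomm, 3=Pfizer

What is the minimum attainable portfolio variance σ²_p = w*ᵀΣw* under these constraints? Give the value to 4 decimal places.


0.0138

p=Σ⁻¹μ = [2.9587  2.7202  3.3870  2.8396]
q=Σ⁻¹𝟙 = [27.0138  15.8978  21.5031  18.5518]
a=μᵀp=1.799902  b=𝟙ᵀp=11.905455  c=𝟙ᵀq=82.966499  D=ac−b²=7.591690
λ₁=(c·0.156−b)/D = (82.966499·0.156−11.905455)/7.591690 = 0.136639
λ₂=(a−b·0.156)/D = (1.799902−11.905455·0.156)/7.591690 = -0.007554
w* = 0.136639·p + -0.007554·q:
  w_0 = 0.136639·2.9587 + -0.007554·27.0138 = 0.2002  (Disney)
  w_1 = 0.136639·2.7202 + -0.007554·15.8978 = 0.2516  (Visa)
  w_2 = 0.136639·3.3870 + -0.007554·21.5031 = 0.3004  (Qualcomm)
  w_3 = 0.136639·2.8396 + -0.007554·18.5518 = 0.2478  (Pfizer)
Σw_i=1.0000  μᵀw=0.1560
σ²=wᵀΣw=λ₁·μ_p+λ₂ = 0.136639·0.156 + -0.007554 = 0.013761 ≈ 0.0138


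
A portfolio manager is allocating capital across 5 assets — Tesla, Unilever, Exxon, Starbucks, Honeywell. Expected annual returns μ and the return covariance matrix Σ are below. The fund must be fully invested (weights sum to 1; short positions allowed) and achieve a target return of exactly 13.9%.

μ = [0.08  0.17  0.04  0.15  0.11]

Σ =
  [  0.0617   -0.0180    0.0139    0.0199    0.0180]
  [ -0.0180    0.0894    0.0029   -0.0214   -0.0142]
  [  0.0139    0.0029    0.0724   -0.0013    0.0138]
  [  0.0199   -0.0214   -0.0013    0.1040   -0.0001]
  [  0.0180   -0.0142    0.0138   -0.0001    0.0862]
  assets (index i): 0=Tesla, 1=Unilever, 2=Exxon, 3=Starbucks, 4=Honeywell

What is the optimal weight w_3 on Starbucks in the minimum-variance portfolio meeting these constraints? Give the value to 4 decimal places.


p=Σ⁻¹μ = [1.0925  2.7962  -0.0255  1.8098  1.5148]
q=Σ⁻¹𝟙 = [12.8205  17.7572  8.8448  10.9367  10.4457]
a=μᵀp=0.999817  b=𝟙ᵀp=7.187689  c=𝟙ᵀq=60.804924  D=ac−b²=9.130922
λ₁=(c·0.139−b)/D = (60.804924·0.139−7.187689)/9.130922 = 0.138452
λ₂=(a−b·0.139)/D = (0.999817−7.187689·0.139)/9.130922 = 0.000080
w* = 0.138452·p + 0.000080·q:
  w_0 = 0.138452·1.0925 + 0.000080·12.8205 = 0.1523  (Tesla)
  w_1 = 0.138452·2.7962 + 0.000080·17.7572 = 0.3886  (Unilever)
  w_2 = 0.138452·-0.0255 + 0.000080·8.8448 = -0.0028  (Exxon)
  w_3 = 0.138452·1.8098 + 0.000080·10.9367 = 0.2514  (Starbucks)
  w_4 = 0.138452·1.5148 + 0.000080·10.4457 = 0.2106  (Honeywell)
Σw_i=1.0000  μᵀw=0.1390
σ²=wᵀΣw=λ₁·μ_p+λ₂ = 0.138452·0.139 + 0.000080 = 0.019325 ≈ 0.0193

0.2514


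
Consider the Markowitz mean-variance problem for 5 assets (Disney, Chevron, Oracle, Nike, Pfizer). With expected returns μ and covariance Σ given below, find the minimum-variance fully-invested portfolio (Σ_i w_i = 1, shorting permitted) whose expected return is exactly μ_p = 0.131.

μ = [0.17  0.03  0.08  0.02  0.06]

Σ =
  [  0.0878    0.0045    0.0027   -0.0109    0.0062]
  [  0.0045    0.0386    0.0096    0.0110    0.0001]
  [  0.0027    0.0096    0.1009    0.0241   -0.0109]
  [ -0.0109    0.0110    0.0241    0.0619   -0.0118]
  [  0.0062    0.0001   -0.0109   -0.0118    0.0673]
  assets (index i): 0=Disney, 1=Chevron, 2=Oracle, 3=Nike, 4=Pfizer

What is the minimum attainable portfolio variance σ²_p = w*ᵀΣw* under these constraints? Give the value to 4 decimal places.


p=Σ⁻¹μ = [1.9028  0.2315  0.6946  0.5220  0.9199]
q=Σ⁻¹𝟙 = [10.9755  18.5926  5.9695  15.8068  17.5584]
a=μᵀp=0.451630  b=𝟙ᵀp=4.270807  c=𝟙ᵀq=68.902698  D=ac−b²=12.878722
λ₁=(c·0.131−b)/D = (68.902698·0.131−4.270807)/12.878722 = 0.369248
λ₂=(a−b·0.131)/D = (0.451630−4.270807·0.131)/12.878722 = -0.008374
w* = 0.369248·p + -0.008374·q:
  w_0 = 0.369248·1.9028 + -0.008374·10.9755 = 0.6107  (Disney)
  w_1 = 0.369248·0.2315 + -0.008374·18.5926 = -0.0702  (Chevron)
  w_2 = 0.369248·0.6946 + -0.008374·5.9695 = 0.2065  (Oracle)
  w_3 = 0.369248·0.5220 + -0.008374·15.8068 = 0.0604  (Nike)
  w_4 = 0.369248·0.9199 + -0.008374·17.5584 = 0.1926  (Pfizer)
Σw_i=1.0000  μᵀw=0.1310
σ²=wᵀΣw=λ₁·μ_p+λ₂ = 0.369248·0.131 + -0.008374 = 0.039998 ≈ 0.0400

0.0400


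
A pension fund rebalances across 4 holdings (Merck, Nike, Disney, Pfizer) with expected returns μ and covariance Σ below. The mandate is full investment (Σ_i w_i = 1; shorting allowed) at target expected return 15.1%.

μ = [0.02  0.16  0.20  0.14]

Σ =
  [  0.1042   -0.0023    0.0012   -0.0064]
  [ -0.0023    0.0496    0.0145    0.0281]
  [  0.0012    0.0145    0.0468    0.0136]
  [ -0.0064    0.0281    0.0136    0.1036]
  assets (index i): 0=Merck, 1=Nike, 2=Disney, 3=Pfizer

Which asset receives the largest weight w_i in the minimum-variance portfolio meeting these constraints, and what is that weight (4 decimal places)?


u=Σ⁻¹μ = [0.2172  1.9968  3.5453  0.3578]
v=Σ⁻¹𝟙 = [9.9950  13.4747  15.6095  4.5660]
a=μᵀu=1.082975  b=𝟙ᵀu=6.116998  c=𝟙ᵀv=43.645272  D=ac−b²=9.849069
λ₁=(c·0.151−b)/D = (43.645272·0.151−6.116998)/9.849069 = 0.048069
λ₂=(a−b·0.151)/D = (1.082975−6.116998·0.151)/9.849069 = 0.016175
w* = 0.048069·u + 0.016175·v:
  w_0 = 0.048069·0.2172 + 0.016175·9.9950 = 0.1721  (Merck)
  w_1 = 0.048069·1.9968 + 0.016175·13.4747 = 0.3139  (Nike)
  w_2 = 0.048069·3.5453 + 0.016175·15.6095 = 0.4229  (Disney)
  w_3 = 0.048069·0.3578 + 0.016175·4.5660 = 0.0911  (Pfizer)
Σw_i=1.0000  μᵀw=0.1510
σ²=wᵀΣw=λ₁·μ_p+λ₂ = 0.048069·0.151 + 0.016175 = 0.023433 ≈ 0.0234

Disney (0.4229)
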